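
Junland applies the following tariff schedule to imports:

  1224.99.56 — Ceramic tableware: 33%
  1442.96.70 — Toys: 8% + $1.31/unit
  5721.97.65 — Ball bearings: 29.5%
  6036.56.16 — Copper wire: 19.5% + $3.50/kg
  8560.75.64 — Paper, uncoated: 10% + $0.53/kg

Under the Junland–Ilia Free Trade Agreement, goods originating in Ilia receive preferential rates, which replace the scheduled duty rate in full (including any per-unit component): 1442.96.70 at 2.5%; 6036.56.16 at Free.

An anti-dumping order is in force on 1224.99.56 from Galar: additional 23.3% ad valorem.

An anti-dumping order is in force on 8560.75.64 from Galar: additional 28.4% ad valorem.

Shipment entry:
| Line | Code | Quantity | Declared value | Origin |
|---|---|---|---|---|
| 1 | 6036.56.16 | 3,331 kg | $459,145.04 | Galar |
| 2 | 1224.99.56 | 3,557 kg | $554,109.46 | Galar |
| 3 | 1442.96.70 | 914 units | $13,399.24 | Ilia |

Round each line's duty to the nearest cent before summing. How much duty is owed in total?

$413,490.39

Line 1 (6036.56.16, Galar, 3,331 kg, $459,145.04):
Base rate for 6036.56.16 is 19.5% + $3.50/kg.
6036.56.16 has an FTA preferential rate, but origin Galar is not Ilia; base rate stands.
Duty = $459,145.04 × 19.5% + 3,331 × $3.50 = $101,191.78.
Line 2 (1224.99.56, Galar, 3,557 kg, $554,109.46):
Base rate for 1224.99.56 is 33%.
Additional duty on 1224.99.56 from Galar: +23.3%. Applied ad valorem rate: 33% + 23.3% = 56.3%.
Duty = $554,109.46 × 56.3% = $311,963.63.
Line 3 (1442.96.70, Ilia, 914 units, $13,399.24):
Base rate for 1442.96.70 is 8% + $1.31/unit.
Origin Ilia qualifies under the Junland–Ilia agreement and 1442.96.70 is covered: preferential rate 2.5% applies instead.
Duty = $13,399.24 × 2.5% = $334.98.
Total = $101,191.78 + $311,963.63 + $334.98 = $413,490.39.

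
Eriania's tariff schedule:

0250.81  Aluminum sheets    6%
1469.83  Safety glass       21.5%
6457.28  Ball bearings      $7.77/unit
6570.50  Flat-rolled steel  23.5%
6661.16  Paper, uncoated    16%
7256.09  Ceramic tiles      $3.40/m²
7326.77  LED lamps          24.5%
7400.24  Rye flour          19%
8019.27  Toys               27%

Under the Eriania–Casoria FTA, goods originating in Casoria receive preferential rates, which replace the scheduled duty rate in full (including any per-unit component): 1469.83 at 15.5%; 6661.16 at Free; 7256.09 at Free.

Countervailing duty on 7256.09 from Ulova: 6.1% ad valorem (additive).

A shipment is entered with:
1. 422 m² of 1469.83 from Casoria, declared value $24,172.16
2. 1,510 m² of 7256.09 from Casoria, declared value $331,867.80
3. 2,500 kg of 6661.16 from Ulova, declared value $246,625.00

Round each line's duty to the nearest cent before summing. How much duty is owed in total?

$43,206.68

Line 1 (1469.83, Casoria, 422 m², $24,172.16):
Base rate for 1469.83 is 21.5%.
Origin Casoria qualifies under the Eriania–Casoria agreement and 1469.83 is covered: preferential rate 15.5% applies instead.
Duty = $24,172.16 × 15.5% = $3,746.68.
Line 2 (7256.09, Casoria, 1,510 m², $331,867.80):
Base rate for 7256.09 is $3.40/m².
Origin Casoria qualifies under the Eriania–Casoria agreement and 7256.09 is covered: preferential rate Free applies instead.
The additional-duty order on 7256.09 targets Ulova, not Casoria; it does not apply.
Duty = $331,867.80 × 0% = $0.00.
Line 3 (6661.16, Ulova, 2,500 kg, $246,625.00):
Base rate for 6661.16 is 16%.
6661.16 has an FTA preferential rate, but origin Ulova is not Casoria; base rate stands.
Duty = $246,625.00 × 16% = $39,460.00.
Total = $3,746.68 + $0.00 + $39,460.00 = $43,206.68.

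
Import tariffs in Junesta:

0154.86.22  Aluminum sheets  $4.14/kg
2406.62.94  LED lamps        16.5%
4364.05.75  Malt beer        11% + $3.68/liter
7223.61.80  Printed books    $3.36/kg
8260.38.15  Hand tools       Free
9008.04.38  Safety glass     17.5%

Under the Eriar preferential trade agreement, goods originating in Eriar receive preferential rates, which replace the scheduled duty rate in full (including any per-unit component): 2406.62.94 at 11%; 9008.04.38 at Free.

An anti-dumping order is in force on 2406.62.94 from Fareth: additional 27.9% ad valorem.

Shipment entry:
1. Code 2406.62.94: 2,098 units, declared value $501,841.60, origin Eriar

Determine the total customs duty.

Line 1 (2406.62.94, Eriar, 2,098 units, $501,841.60):
Base rate for 2406.62.94 is 16.5%.
Origin Eriar qualifies under the Junesta–Eriar agreement and 2406.62.94 is covered: preferential rate 11% applies instead.
The additional-duty order on 2406.62.94 targets Fareth, not Eriar; it does not apply.
Duty = $501,841.60 × 11% = $55,202.58.

$55,202.58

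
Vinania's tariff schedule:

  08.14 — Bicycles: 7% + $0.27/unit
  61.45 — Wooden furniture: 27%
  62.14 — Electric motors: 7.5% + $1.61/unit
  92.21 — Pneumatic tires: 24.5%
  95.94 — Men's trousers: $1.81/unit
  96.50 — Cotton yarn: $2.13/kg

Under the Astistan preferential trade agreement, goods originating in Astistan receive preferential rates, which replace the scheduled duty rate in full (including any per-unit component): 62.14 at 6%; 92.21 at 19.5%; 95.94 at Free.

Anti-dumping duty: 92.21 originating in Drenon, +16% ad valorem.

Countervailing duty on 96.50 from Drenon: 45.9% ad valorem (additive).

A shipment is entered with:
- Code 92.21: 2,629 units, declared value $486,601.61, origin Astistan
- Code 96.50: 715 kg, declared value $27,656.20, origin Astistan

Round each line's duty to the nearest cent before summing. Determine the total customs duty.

$96,410.26

Line 1 (92.21, Astistan, 2,629 units, $486,601.61):
Base rate for 92.21 is 24.5%.
Origin Astistan qualifies under the Vinania–Astistan agreement and 92.21 is covered: preferential rate 19.5% applies instead.
The additional-duty order on 92.21 targets Drenon, not Astistan; it does not apply.
Duty = $486,601.61 × 19.5% = $94,887.31.
Line 2 (96.50, Astistan, 715 kg, $27,656.20):
Base rate for 96.50 is $2.13/kg.
Origin Astistan is the FTA partner but 96.50 is not on the preference list; base rate stands.
The additional-duty order on 96.50 targets Drenon, not Astistan; it does not apply.
Duty = 715 × $2.13 = $1,522.95.
Total = $94,887.31 + $1,522.95 = $96,410.26.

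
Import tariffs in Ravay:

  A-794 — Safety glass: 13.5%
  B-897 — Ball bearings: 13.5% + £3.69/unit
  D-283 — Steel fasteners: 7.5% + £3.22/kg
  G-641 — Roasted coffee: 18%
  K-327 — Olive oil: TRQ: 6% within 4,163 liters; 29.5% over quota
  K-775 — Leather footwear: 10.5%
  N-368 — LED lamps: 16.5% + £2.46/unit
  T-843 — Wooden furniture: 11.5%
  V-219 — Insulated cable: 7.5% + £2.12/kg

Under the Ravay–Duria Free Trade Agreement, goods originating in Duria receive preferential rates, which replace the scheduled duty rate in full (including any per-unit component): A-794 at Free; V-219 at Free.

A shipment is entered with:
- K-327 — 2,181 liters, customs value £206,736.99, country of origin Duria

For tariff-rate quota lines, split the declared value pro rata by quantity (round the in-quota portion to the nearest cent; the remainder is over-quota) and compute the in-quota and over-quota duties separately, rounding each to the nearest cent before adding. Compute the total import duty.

£12,404.22

Line 1 (K-327, Duria, 2,181 liters, £206,736.99):
Code K-327 is under a tariff-rate quota (threshold 4,163 liters). Quantity 2,181 liters is within the quota, so the in-quota rate 6% applies to the full value.
Duty = £206,736.99 × 6% = £12,404.22.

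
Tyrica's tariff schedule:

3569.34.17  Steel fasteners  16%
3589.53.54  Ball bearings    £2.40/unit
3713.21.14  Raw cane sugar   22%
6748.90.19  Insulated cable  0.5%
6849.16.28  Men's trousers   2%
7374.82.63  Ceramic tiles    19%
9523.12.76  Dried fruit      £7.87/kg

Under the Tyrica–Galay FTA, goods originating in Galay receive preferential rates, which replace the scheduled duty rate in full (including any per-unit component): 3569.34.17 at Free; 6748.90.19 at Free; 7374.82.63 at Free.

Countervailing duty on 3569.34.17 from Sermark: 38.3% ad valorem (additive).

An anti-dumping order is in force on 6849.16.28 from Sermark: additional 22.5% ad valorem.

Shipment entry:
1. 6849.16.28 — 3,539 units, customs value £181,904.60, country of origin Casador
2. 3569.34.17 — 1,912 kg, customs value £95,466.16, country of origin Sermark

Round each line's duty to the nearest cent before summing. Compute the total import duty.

£55,476.21

Line 1 (6849.16.28, Casador, 3,539 units, £181,904.60):
Base rate for 6849.16.28 is 2%.
The additional-duty order on 6849.16.28 targets Sermark, not Casador; it does not apply.
Duty = £181,904.60 × 2% = £3,638.09.
Line 2 (3569.34.17, Sermark, 1,912 kg, £95,466.16):
Base rate for 3569.34.17 is 16%.
3569.34.17 has an FTA preferential rate, but origin Sermark is not Galay; base rate stands.
Additional duty on 3569.34.17 from Sermark: +38.3%. Applied ad valorem rate: 16% + 38.3% = 54.3%.
Duty = £95,466.16 × 54.3% = £51,838.12.
Total = £3,638.09 + £51,838.12 = £55,476.21.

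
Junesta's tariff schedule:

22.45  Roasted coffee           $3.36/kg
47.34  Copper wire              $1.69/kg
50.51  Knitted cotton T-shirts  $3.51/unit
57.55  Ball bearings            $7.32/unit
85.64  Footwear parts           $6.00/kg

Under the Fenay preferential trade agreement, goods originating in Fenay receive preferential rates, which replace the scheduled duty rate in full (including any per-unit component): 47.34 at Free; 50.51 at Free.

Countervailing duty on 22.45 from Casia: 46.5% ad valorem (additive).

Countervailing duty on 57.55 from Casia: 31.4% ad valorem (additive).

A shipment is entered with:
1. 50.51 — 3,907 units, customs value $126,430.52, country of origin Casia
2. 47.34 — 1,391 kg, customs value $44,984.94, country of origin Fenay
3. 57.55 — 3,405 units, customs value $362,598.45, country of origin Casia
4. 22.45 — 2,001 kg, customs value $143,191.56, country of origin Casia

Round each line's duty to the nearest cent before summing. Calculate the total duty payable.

Line 1 (50.51, Casia, 3,907 units, $126,430.52):
Base rate for 50.51 is $3.51/unit.
50.51 has an FTA preferential rate, but origin Casia is not Fenay; base rate stands.
Duty = 3,907 × $3.51 = $13,713.57.
Line 2 (47.34, Fenay, 1,391 kg, $44,984.94):
Base rate for 47.34 is $1.69/kg.
Origin Fenay qualifies under the Junesta–Fenay agreement and 47.34 is covered: preferential rate Free applies instead.
Duty = $44,984.94 × 0% = $0.00.
Line 3 (57.55, Casia, 3,405 units, $362,598.45):
Base rate for 57.55 is $7.32/unit.
Additional duty on 57.55 from Casia: +31.4% ad valorem. Applied ad valorem rate = 31.4%.
Duty = $362,598.45 × 31.4% + 3,405 × $7.32 = $138,780.51.
Line 4 (22.45, Casia, 2,001 kg, $143,191.56):
Base rate for 22.45 is $3.36/kg.
Additional duty on 22.45 from Casia: +46.5% ad valorem. Applied ad valorem rate = 46.5%.
Duty = $143,191.56 × 46.5% + 2,001 × $3.36 = $73,307.44.
Total = $13,713.57 + $0.00 + $138,780.51 + $73,307.44 = $225,801.52.

$225,801.52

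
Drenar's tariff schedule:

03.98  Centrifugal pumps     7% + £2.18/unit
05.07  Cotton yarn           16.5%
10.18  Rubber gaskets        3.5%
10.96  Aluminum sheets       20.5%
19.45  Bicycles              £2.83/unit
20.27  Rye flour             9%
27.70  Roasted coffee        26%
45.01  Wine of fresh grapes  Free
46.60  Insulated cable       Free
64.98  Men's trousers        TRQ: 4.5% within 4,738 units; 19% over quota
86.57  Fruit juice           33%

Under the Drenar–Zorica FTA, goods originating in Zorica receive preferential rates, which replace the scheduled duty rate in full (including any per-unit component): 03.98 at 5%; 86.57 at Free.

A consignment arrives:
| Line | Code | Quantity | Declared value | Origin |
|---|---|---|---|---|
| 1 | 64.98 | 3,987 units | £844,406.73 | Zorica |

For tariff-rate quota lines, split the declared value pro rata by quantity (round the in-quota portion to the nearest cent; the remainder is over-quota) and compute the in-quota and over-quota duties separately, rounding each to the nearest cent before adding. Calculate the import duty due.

£37,998.30

Line 1 (64.98, Zorica, 3,987 units, £844,406.73):
Code 64.98 is under a tariff-rate quota (threshold 4,738 units). Quantity 3,987 units is within the quota, so the in-quota rate 4.5% applies to the full value.
Duty = £844,406.73 × 4.5% = £37,998.30.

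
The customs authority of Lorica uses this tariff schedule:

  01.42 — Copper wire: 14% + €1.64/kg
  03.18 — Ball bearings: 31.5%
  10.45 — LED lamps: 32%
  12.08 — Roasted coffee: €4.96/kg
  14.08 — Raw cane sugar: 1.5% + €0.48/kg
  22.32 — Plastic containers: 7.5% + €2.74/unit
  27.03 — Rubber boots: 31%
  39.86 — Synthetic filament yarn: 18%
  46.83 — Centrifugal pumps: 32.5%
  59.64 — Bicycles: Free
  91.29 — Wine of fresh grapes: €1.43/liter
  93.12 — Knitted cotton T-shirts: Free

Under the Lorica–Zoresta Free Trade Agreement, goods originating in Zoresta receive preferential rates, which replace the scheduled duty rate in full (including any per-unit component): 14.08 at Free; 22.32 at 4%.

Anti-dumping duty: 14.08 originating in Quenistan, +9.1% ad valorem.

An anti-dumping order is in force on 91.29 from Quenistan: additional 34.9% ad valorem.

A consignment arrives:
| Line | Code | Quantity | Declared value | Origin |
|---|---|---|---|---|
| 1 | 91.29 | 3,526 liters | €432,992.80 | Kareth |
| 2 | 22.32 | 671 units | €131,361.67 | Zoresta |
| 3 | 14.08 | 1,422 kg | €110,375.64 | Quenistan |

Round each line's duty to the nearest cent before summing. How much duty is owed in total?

€22,679.03

Line 1 (91.29, Kareth, 3,526 liters, €432,992.80):
Base rate for 91.29 is €1.43/liter.
The additional-duty order on 91.29 targets Quenistan, not Kareth; it does not apply.
Duty = 3,526 × €1.43 = €5,042.18.
Line 2 (22.32, Zoresta, 671 units, €131,361.67):
Base rate for 22.32 is 7.5% + €2.74/unit.
Origin Zoresta qualifies under the Lorica–Zoresta agreement and 22.32 is covered: preferential rate 4% applies instead.
Duty = €131,361.67 × 4% = €5,254.47.
Line 3 (14.08, Quenistan, 1,422 kg, €110,375.64):
Base rate for 14.08 is 1.5% + €0.48/kg.
14.08 has an FTA preferential rate, but origin Quenistan is not Zoresta; base rate stands.
Additional duty on 14.08 from Quenistan: +9.1%. Applied ad valorem rate: 1.5% + 9.1% = 10.6%.
Duty = €110,375.64 × 10.6% + 1,422 × €0.48 = €12,382.38.
Total = €5,042.18 + €5,254.47 + €12,382.38 = €22,679.03.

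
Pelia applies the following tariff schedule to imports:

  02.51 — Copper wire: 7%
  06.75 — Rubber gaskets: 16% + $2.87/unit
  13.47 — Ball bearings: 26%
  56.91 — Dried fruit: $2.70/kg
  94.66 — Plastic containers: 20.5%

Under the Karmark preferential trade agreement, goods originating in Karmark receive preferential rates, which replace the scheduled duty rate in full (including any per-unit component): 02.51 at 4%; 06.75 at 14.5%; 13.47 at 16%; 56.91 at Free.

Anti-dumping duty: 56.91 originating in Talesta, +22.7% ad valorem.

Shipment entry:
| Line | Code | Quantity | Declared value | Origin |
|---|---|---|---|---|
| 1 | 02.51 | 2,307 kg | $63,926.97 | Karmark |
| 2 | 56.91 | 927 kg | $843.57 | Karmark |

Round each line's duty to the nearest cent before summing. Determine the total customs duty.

$2,557.08

Line 1 (02.51, Karmark, 2,307 kg, $63,926.97):
Base rate for 02.51 is 7%.
Origin Karmark qualifies under the Pelia–Karmark agreement and 02.51 is covered: preferential rate 4% applies instead.
Duty = $63,926.97 × 4% = $2,557.08.
Line 2 (56.91, Karmark, 927 kg, $843.57):
Base rate for 56.91 is $2.70/kg.
Origin Karmark qualifies under the Pelia–Karmark agreement and 56.91 is covered: preferential rate Free applies instead.
The additional-duty order on 56.91 targets Talesta, not Karmark; it does not apply.
Duty = $843.57 × 0% = $0.00.
Total = $2,557.08 + $0.00 = $2,557.08.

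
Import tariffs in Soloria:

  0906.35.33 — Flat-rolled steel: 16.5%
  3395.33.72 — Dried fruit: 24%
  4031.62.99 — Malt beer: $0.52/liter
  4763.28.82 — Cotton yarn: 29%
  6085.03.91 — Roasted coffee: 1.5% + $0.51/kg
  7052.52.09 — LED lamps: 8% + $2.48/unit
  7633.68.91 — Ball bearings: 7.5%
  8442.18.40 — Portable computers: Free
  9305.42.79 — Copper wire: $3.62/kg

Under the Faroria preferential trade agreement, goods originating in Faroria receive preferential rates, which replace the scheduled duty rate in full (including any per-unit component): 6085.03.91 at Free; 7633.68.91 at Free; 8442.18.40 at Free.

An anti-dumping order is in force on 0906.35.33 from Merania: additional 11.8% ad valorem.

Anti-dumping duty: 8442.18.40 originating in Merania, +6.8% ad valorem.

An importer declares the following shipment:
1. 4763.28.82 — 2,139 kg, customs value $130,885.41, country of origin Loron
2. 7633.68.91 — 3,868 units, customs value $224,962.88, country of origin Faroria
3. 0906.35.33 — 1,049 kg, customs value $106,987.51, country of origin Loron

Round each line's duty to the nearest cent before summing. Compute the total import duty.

$55,609.71

Line 1 (4763.28.82, Loron, 2,139 kg, $130,885.41):
Base rate for 4763.28.82 is 29%.
Duty = $130,885.41 × 29% = $37,956.77.
Line 2 (7633.68.91, Faroria, 3,868 units, $224,962.88):
Base rate for 7633.68.91 is 7.5%.
Origin Faroria qualifies under the Soloria–Faroria agreement and 7633.68.91 is covered: preferential rate Free applies instead.
Duty = $224,962.88 × 0% = $0.00.
Line 3 (0906.35.33, Loron, 1,049 kg, $106,987.51):
Base rate for 0906.35.33 is 16.5%.
The additional-duty order on 0906.35.33 targets Merania, not Loron; it does not apply.
Duty = $106,987.51 × 16.5% = $17,652.94.
Total = $37,956.77 + $0.00 + $17,652.94 = $55,609.71.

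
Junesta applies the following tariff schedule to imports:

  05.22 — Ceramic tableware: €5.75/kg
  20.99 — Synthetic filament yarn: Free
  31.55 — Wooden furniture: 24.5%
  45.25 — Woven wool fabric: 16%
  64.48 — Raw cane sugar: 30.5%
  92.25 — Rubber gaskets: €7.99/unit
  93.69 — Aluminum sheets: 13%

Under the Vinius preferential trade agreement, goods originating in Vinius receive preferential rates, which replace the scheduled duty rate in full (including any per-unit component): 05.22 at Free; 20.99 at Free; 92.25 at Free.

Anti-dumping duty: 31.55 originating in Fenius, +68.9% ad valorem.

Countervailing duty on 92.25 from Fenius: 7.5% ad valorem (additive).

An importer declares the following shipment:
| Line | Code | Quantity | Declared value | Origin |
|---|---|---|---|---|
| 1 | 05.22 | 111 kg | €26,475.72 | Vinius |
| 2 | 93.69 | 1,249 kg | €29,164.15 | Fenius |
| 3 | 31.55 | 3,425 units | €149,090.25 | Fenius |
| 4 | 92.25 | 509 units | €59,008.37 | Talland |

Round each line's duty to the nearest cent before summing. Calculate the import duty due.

€147,108.54

Line 1 (05.22, Vinius, 111 kg, €26,475.72):
Base rate for 05.22 is €5.75/kg.
Origin Vinius qualifies under the Junesta–Vinius agreement and 05.22 is covered: preferential rate Free applies instead.
Duty = €26,475.72 × 0% = €0.00.
Line 2 (93.69, Fenius, 1,249 kg, €29,164.15):
Base rate for 93.69 is 13%.
Duty = €29,164.15 × 13% = €3,791.34.
Line 3 (31.55, Fenius, 3,425 units, €149,090.25):
Base rate for 31.55 is 24.5%.
Additional duty on 31.55 from Fenius: +68.9%. Applied ad valorem rate: 24.5% + 68.9% = 93.4%.
Duty = €149,090.25 × 93.4% = €139,250.29.
Line 4 (92.25, Talland, 509 units, €59,008.37):
Base rate for 92.25 is €7.99/unit.
92.25 has an FTA preferential rate, but origin Talland is not Vinius; base rate stands.
The additional-duty order on 92.25 targets Fenius, not Talland; it does not apply.
Duty = 509 × €7.99 = €4,066.91.
Total = €0.00 + €3,791.34 + €139,250.29 + €4,066.91 = €147,108.54.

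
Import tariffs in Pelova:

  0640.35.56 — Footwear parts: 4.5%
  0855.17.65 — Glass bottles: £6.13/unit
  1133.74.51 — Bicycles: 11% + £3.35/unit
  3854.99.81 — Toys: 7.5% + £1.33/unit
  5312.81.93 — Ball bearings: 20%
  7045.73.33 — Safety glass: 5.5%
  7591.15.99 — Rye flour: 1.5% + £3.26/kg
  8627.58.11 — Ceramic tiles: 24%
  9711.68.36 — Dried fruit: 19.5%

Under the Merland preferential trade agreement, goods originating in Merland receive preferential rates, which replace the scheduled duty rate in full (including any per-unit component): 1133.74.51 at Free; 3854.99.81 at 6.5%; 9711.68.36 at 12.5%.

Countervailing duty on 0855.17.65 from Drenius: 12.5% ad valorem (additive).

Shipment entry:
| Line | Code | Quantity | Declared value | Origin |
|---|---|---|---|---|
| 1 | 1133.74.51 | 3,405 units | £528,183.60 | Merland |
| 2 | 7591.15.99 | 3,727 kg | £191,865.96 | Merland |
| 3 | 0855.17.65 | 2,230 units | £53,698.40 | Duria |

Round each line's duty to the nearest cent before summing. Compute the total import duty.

Line 1 (1133.74.51, Merland, 3,405 units, £528,183.60):
Base rate for 1133.74.51 is 11% + £3.35/unit.
Origin Merland qualifies under the Pelova–Merland agreement and 1133.74.51 is covered: preferential rate Free applies instead.
Duty = £528,183.60 × 0% = £0.00.
Line 2 (7591.15.99, Merland, 3,727 kg, £191,865.96):
Base rate for 7591.15.99 is 1.5% + £3.26/kg.
Origin Merland is the FTA partner but 7591.15.99 is not on the preference list; base rate stands.
Duty = £191,865.96 × 1.5% + 3,727 × £3.26 = £15,028.01.
Line 3 (0855.17.65, Duria, 2,230 units, £53,698.40):
Base rate for 0855.17.65 is £6.13/unit.
The additional-duty order on 0855.17.65 targets Drenius, not Duria; it does not apply.
Duty = 2,230 × £6.13 = £13,669.90.
Total = £0.00 + £15,028.01 + £13,669.90 = £28,697.91.

£28,697.91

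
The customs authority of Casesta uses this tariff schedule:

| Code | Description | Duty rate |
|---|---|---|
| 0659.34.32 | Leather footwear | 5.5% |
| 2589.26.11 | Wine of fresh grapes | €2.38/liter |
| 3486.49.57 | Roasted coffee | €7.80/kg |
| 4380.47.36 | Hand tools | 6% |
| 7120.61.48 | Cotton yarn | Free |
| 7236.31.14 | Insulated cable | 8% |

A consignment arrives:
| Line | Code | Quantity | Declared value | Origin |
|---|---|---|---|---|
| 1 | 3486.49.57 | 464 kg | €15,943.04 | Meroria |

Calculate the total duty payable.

€3,619.20

Line 1 (3486.49.57, Meroria, 464 kg, €15,943.04):
Base rate for 3486.49.57 is €7.80/kg.
Duty = 464 × €7.80 = €3,619.20.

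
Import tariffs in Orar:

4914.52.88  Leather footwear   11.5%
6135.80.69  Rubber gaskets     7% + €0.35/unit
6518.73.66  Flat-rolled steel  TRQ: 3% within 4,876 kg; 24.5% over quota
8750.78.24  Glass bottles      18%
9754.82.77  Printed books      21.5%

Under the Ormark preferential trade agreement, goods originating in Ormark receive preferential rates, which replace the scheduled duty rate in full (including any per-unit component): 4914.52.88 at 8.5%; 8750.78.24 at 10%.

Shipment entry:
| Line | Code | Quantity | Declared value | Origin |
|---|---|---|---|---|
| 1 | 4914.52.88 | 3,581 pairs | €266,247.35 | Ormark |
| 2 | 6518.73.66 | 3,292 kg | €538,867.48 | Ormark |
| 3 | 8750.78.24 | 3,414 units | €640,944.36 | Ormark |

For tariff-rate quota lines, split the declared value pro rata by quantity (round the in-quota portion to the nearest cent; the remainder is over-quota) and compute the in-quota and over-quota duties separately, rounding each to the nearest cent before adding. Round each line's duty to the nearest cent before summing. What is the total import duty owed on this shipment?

Line 1 (4914.52.88, Ormark, 3,581 pairs, €266,247.35):
Base rate for 4914.52.88 is 11.5%.
Origin Ormark qualifies under the Orar–Ormark agreement and 4914.52.88 is covered: preferential rate 8.5% applies instead.
Duty = €266,247.35 × 8.5% = €22,631.02.
Line 2 (6518.73.66, Ormark, 3,292 kg, €538,867.48):
Code 6518.73.66 is under a tariff-rate quota (threshold 4,876 kg). Quantity 3,292 kg is within the quota, so the in-quota rate 3% applies to the full value.
Duty = €538,867.48 × 3% = €16,166.02.
Line 3 (8750.78.24, Ormark, 3,414 units, €640,944.36):
Base rate for 8750.78.24 is 18%.
Origin Ormark qualifies under the Orar–Ormark agreement and 8750.78.24 is covered: preferential rate 10% applies instead.
Duty = €640,944.36 × 10% = €64,094.44.
Total = €22,631.02 + €16,166.02 + €64,094.44 = €102,891.48.

€102,891.48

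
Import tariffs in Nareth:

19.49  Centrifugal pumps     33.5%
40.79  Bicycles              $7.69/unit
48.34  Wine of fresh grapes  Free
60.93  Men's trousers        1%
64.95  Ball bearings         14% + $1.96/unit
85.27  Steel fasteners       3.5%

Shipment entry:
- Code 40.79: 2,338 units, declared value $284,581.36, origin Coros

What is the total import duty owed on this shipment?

$17,979.22

Line 1 (40.79, Coros, 2,338 units, $284,581.36):
Base rate for 40.79 is $7.69/unit.
Duty = 2,338 × $7.69 = $17,979.22.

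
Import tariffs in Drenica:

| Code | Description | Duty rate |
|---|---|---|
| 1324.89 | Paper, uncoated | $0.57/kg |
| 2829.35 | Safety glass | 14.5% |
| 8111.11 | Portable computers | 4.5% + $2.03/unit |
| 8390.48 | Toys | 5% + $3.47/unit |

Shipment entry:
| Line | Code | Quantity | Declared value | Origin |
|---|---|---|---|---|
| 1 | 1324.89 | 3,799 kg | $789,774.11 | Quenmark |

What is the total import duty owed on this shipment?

$2,165.43

Line 1 (1324.89, Quenmark, 3,799 kg, $789,774.11):
Base rate for 1324.89 is $0.57/kg.
Duty = 3,799 × $0.57 = $2,165.43.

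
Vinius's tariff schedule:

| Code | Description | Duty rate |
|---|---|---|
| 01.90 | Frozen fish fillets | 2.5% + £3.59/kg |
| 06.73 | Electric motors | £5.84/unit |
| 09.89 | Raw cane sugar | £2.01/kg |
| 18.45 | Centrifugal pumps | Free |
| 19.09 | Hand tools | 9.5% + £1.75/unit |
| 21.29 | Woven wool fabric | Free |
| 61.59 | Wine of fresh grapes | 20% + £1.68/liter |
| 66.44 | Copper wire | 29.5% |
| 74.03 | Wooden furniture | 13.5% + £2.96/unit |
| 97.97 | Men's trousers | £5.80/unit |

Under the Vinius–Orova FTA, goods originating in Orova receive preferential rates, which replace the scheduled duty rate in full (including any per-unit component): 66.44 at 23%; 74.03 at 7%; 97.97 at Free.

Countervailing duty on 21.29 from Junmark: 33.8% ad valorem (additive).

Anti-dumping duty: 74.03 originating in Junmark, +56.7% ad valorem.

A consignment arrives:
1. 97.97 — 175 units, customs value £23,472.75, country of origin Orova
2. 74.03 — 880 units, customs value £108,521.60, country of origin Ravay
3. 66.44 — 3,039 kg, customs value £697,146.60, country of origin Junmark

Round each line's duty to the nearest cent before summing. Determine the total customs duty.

Line 1 (97.97, Orova, 175 units, £23,472.75):
Base rate for 97.97 is £5.80/unit.
Origin Orova qualifies under the Vinius–Orova agreement and 97.97 is covered: preferential rate Free applies instead.
Duty = £23,472.75 × 0% = £0.00.
Line 2 (74.03, Ravay, 880 units, £108,521.60):
Base rate for 74.03 is 13.5% + £2.96/unit.
74.03 has an FTA preferential rate, but origin Ravay is not Orova; base rate stands.
The additional-duty order on 74.03 targets Junmark, not Ravay; it does not apply.
Duty = £108,521.60 × 13.5% + 880 × £2.96 = £17,255.22.
Line 3 (66.44, Junmark, 3,039 kg, £697,146.60):
Base rate for 66.44 is 29.5%.
66.44 has an FTA preferential rate, but origin Junmark is not Orova; base rate stands.
Duty = £697,146.60 × 29.5% = £205,658.25.
Total = £0.00 + £17,255.22 + £205,658.25 = £222,913.47.

£222,913.47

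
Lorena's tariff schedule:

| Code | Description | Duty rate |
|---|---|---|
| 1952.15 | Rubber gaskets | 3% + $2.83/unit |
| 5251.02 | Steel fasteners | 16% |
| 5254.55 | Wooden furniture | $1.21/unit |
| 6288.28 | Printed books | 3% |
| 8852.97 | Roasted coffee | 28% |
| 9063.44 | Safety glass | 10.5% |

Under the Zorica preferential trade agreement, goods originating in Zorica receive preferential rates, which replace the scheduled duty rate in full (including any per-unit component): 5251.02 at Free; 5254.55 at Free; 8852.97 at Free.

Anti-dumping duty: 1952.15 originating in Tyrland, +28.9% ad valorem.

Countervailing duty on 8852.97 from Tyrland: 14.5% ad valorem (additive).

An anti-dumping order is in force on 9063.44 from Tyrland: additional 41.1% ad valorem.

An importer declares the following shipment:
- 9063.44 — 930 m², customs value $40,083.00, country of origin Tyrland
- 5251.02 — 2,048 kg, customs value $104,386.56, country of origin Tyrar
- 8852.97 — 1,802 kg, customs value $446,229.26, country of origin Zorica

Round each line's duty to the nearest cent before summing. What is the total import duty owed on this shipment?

$37,384.68

Line 1 (9063.44, Tyrland, 930 m², $40,083.00):
Base rate for 9063.44 is 10.5%.
Additional duty on 9063.44 from Tyrland: +41.1%. Applied ad valorem rate: 10.5% + 41.1% = 51.6%.
Duty = $40,083.00 × 51.6% = $20,682.83.
Line 2 (5251.02, Tyrar, 2,048 kg, $104,386.56):
Base rate for 5251.02 is 16%.
5251.02 has an FTA preferential rate, but origin Tyrar is not Zorica; base rate stands.
Duty = $104,386.56 × 16% = $16,701.85.
Line 3 (8852.97, Zorica, 1,802 kg, $446,229.26):
Base rate for 8852.97 is 28%.
Origin Zorica qualifies under the Lorena–Zorica agreement and 8852.97 is covered: preferential rate Free applies instead.
The additional-duty order on 8852.97 targets Tyrland, not Zorica; it does not apply.
Duty = $446,229.26 × 0% = $0.00.
Total = $20,682.83 + $16,701.85 + $0.00 = $37,384.68.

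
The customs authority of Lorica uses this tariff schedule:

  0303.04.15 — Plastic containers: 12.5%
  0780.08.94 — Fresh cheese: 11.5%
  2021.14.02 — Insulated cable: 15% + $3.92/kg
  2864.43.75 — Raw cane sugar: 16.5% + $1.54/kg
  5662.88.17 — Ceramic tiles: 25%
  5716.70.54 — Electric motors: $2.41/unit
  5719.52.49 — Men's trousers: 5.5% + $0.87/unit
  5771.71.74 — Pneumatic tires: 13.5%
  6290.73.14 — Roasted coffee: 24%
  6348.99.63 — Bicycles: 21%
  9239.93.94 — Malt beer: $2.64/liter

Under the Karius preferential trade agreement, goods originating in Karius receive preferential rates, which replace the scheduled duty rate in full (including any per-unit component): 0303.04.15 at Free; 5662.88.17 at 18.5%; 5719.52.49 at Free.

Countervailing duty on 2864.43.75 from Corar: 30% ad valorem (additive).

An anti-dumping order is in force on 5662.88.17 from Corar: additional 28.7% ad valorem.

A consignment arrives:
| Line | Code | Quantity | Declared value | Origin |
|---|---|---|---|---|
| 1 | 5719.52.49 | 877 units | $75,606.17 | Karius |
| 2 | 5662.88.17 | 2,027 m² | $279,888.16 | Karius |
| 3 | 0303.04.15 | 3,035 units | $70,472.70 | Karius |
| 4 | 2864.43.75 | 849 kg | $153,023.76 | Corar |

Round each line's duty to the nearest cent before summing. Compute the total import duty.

$124,242.82

Line 1 (5719.52.49, Karius, 877 units, $75,606.17):
Base rate for 5719.52.49 is 5.5% + $0.87/unit.
Origin Karius qualifies under the Lorica–Karius agreement and 5719.52.49 is covered: preferential rate Free applies instead.
Duty = $75,606.17 × 0% = $0.00.
Line 2 (5662.88.17, Karius, 2,027 m², $279,888.16):
Base rate for 5662.88.17 is 25%.
Origin Karius qualifies under the Lorica–Karius agreement and 5662.88.17 is covered: preferential rate 18.5% applies instead.
The additional-duty order on 5662.88.17 targets Corar, not Karius; it does not apply.
Duty = $279,888.16 × 18.5% = $51,779.31.
Line 3 (0303.04.15, Karius, 3,035 units, $70,472.70):
Base rate for 0303.04.15 is 12.5%.
Origin Karius qualifies under the Lorica–Karius agreement and 0303.04.15 is covered: preferential rate Free applies instead.
Duty = $70,472.70 × 0% = $0.00.
Line 4 (2864.43.75, Corar, 849 kg, $153,023.76):
Base rate for 2864.43.75 is 16.5% + $1.54/kg.
Additional duty on 2864.43.75 from Corar: +30%. Applied ad valorem rate: 16.5% + 30% = 46.5%.
Duty = $153,023.76 × 46.5% + 849 × $1.54 = $72,463.51.
Total = $0.00 + $51,779.31 + $0.00 + $72,463.51 = $124,242.82.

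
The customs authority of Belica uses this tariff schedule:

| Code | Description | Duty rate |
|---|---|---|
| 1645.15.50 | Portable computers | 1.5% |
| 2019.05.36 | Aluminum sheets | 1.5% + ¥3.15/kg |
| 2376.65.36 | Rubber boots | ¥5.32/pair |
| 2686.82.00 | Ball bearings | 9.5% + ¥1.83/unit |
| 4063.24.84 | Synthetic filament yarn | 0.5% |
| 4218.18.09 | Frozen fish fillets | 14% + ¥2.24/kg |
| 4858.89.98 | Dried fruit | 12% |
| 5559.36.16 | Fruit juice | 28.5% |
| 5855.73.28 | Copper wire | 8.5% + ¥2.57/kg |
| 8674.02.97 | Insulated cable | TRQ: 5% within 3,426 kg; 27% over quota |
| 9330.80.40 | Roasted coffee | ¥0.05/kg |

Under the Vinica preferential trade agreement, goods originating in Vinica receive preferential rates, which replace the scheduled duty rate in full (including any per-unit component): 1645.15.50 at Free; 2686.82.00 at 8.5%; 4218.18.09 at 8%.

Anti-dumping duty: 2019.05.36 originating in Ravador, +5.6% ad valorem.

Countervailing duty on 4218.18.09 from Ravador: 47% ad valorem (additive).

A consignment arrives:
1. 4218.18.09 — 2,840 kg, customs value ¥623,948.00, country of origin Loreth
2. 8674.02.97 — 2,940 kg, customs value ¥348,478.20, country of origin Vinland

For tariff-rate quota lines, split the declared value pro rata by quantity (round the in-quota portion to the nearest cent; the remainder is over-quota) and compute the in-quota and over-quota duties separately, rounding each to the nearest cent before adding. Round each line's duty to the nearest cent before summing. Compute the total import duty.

¥111,138.23

Line 1 (4218.18.09, Loreth, 2,840 kg, ¥623,948.00):
Base rate for 4218.18.09 is 14% + ¥2.24/kg.
4218.18.09 has an FTA preferential rate, but origin Loreth is not Vinica; base rate stands.
The additional-duty order on 4218.18.09 targets Ravador, not Loreth; it does not apply.
Duty = ¥623,948.00 × 14% + 2,840 × ¥2.24 = ¥93,714.32.
Line 2 (8674.02.97, Vinland, 2,940 kg, ¥348,478.20):
Code 8674.02.97 is under a tariff-rate quota (threshold 3,426 kg). Quantity 2,940 kg is within the quota, so the in-quota rate 5% applies to the full value.
Duty = ¥348,478.20 × 5% = ¥17,423.91.
Total = ¥93,714.32 + ¥17,423.91 = ¥111,138.23.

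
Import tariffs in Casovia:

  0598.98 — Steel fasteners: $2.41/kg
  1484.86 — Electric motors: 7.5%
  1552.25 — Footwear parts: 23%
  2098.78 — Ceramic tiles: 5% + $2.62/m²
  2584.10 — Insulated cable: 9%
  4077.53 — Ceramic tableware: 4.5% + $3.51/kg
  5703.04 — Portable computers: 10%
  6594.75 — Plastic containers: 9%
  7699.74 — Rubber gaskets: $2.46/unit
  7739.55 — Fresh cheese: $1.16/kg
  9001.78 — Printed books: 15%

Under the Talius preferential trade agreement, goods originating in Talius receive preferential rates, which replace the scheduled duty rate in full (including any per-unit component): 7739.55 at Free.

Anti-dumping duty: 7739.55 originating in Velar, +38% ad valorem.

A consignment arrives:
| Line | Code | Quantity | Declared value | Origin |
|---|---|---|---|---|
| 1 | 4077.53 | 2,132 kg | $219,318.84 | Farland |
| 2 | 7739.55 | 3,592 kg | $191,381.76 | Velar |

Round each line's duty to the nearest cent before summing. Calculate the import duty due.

$94,244.46

Line 1 (4077.53, Farland, 2,132 kg, $219,318.84):
Base rate for 4077.53 is 4.5% + $3.51/kg.
Duty = $219,318.84 × 4.5% + 2,132 × $3.51 = $17,352.67.
Line 2 (7739.55, Velar, 3,592 kg, $191,381.76):
Base rate for 7739.55 is $1.16/kg.
7739.55 has an FTA preferential rate, but origin Velar is not Talius; base rate stands.
Additional duty on 7739.55 from Velar: +38% ad valorem. Applied ad valorem rate = 38%.
Duty = $191,381.76 × 38% + 3,592 × $1.16 = $76,891.79.
Total = $17,352.67 + $76,891.79 = $94,244.46.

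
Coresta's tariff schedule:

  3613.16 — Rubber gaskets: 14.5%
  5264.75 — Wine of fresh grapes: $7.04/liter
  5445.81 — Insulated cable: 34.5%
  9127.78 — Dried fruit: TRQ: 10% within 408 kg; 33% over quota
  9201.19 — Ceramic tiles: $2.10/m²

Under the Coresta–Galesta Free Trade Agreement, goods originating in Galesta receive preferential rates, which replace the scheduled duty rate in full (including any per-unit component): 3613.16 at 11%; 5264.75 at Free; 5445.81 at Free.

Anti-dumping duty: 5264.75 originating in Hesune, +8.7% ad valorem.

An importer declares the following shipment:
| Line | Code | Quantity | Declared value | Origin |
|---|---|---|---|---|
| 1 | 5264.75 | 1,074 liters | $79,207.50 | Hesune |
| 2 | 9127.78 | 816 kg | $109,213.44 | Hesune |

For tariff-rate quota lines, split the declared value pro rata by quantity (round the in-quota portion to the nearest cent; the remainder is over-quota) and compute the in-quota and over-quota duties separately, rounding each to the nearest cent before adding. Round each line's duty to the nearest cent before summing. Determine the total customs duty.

$37,932.90

Line 1 (5264.75, Hesune, 1,074 liters, $79,207.50):
Base rate for 5264.75 is $7.04/liter.
5264.75 has an FTA preferential rate, but origin Hesune is not Galesta; base rate stands.
Additional duty on 5264.75 from Hesune: +8.7% ad valorem. Applied ad valorem rate = 8.7%.
Duty = $79,207.50 × 8.7% + 1,074 × $7.04 = $14,452.01.
Line 2 (9127.78, Hesune, 816 kg, $109,213.44):
Code 9127.78 is under a tariff-rate quota (threshold 408 kg). In-quota: 408 kg at 10%; over-quota: 408 kg at 33%.
Pro-rata value split: in-quota = $109,213.44 × 408/816 = $54,606.72; over-quota = $109,213.44 − $54,606.72 = $54,606.72.
In-quota duty = $54,606.72 × 10% = $5,460.67. Over-quota duty = $54,606.72 × 33% = $18,020.22.
Line duty = $5,460.67 + $18,020.22 = $23,480.89.
Total = $14,452.01 + $23,480.89 = $37,932.90.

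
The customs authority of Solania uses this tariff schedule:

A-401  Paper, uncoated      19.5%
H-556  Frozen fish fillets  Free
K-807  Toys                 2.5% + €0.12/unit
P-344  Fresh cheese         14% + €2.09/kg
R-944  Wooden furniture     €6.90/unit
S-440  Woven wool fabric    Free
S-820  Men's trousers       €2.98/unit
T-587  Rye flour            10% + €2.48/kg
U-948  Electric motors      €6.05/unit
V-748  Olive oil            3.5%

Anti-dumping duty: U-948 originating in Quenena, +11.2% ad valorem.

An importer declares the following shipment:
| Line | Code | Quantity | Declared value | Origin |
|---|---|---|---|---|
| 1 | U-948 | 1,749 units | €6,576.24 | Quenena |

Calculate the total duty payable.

Line 1 (U-948, Quenena, 1,749 units, €6,576.24):
Base rate for U-948 is €6.05/unit.
Additional duty on U-948 from Quenena: +11.2% ad valorem. Applied ad valorem rate = 11.2%.
Duty = €6,576.24 × 11.2% + 1,749 × €6.05 = €11,317.99.

€11,317.99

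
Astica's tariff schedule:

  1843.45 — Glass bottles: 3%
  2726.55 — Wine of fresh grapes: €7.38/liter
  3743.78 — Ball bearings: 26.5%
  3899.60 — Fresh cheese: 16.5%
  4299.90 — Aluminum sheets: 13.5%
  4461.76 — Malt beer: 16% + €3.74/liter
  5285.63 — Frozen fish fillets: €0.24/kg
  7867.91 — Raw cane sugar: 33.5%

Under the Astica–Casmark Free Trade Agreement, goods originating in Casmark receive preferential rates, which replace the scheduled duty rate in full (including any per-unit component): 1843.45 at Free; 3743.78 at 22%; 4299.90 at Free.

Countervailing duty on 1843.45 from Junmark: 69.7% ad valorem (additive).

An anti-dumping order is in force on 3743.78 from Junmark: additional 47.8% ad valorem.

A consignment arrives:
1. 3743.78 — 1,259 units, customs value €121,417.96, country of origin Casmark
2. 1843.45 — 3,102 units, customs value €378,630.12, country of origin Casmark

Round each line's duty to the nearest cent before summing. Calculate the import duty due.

€26,711.95

Line 1 (3743.78, Casmark, 1,259 units, €121,417.96):
Base rate for 3743.78 is 26.5%.
Origin Casmark qualifies under the Astica–Casmark agreement and 3743.78 is covered: preferential rate 22% applies instead.
The additional-duty order on 3743.78 targets Junmark, not Casmark; it does not apply.
Duty = €121,417.96 × 22% = €26,711.95.
Line 2 (1843.45, Casmark, 3,102 units, €378,630.12):
Base rate for 1843.45 is 3%.
Origin Casmark qualifies under the Astica–Casmark agreement and 1843.45 is covered: preferential rate Free applies instead.
The additional-duty order on 1843.45 targets Junmark, not Casmark; it does not apply.
Duty = €378,630.12 × 0% = €0.00.
Total = €26,711.95 + €0.00 = €26,711.95.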